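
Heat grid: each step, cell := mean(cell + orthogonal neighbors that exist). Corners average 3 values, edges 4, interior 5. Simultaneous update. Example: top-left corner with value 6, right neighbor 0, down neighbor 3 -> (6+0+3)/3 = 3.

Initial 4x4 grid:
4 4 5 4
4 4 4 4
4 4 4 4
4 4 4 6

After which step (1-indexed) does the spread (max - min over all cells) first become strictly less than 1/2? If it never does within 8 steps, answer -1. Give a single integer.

Answer: 3

Derivation:
Step 1: max=14/3, min=4, spread=2/3
Step 2: max=41/9, min=4, spread=5/9
Step 3: max=473/108, min=4, spread=41/108
  -> spread < 1/2 first at step 3
Step 4: max=70303/16200, min=36391/9000, spread=5999/20250
Step 5: max=2083141/486000, min=91259/22500, spread=559733/2430000
Step 6: max=31080473/7290000, min=13207021/3240000, spread=5458703/29160000
Step 7: max=370881107/87480000, min=5522527/1350000, spread=65106787/437400000
Step 8: max=866281627/205031250, min=59764480127/14580000000, spread=16539920137/131220000000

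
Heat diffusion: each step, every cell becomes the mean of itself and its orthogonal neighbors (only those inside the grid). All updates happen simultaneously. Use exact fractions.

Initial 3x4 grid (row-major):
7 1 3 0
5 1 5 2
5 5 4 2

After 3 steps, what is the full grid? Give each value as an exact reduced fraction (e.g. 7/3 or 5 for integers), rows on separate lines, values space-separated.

After step 1:
  13/3 3 9/4 5/3
  9/2 17/5 3 9/4
  5 15/4 4 8/3
After step 2:
  71/18 779/240 119/48 37/18
  517/120 353/100 149/50 115/48
  53/12 323/80 161/48 107/36
After step 3:
  8279/2160 23759/7200 19369/7200 499/216
  29159/7200 10861/3000 17687/6000 37453/14400
  1021/240 9203/2400 24019/7200 157/54

Answer: 8279/2160 23759/7200 19369/7200 499/216
29159/7200 10861/3000 17687/6000 37453/14400
1021/240 9203/2400 24019/7200 157/54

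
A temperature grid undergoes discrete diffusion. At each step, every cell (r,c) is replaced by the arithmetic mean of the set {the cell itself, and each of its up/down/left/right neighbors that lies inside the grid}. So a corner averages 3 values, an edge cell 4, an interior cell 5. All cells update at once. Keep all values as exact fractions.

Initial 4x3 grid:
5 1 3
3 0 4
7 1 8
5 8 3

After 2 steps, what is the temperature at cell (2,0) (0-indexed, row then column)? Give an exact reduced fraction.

Answer: 1153/240

Derivation:
Step 1: cell (2,0) = 4
Step 2: cell (2,0) = 1153/240
Full grid after step 2:
  3 583/240 26/9
  251/80 327/100 733/240
  1153/240 377/100 1133/240
  179/36 441/80 175/36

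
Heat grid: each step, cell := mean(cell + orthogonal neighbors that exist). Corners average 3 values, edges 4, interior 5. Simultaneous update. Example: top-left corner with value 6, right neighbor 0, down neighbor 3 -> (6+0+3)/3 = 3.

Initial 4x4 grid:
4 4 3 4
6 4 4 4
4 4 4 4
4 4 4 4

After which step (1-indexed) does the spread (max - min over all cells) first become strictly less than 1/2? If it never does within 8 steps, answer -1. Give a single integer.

Answer: 4

Derivation:
Step 1: max=14/3, min=11/3, spread=1
Step 2: max=271/60, min=449/120, spread=31/40
Step 3: max=4667/1080, min=4109/1080, spread=31/60
Step 4: max=230497/54000, min=125711/32400, spread=7867/20250
  -> spread < 1/2 first at step 4
Step 5: max=4088639/972000, min=3794861/972000, spread=16321/54000
Step 6: max=203256541/48600000, min=114932237/29160000, spread=17554219/72900000
Step 7: max=6057409273/1458000000, min=3465234629/874800000, spread=423027337/2187000000
Step 8: max=181080025537/43740000000, min=104491219961/26244000000, spread=10391988403/65610000000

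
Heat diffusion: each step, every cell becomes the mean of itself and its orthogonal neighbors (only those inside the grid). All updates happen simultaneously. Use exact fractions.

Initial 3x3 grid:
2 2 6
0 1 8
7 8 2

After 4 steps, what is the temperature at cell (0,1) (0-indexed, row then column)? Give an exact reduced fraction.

Step 1: cell (0,1) = 11/4
Step 2: cell (0,1) = 793/240
Step 3: cell (0,1) = 47411/14400
Step 4: cell (0,1) = 3068017/864000
Full grid after step 4:
  406351/129600 3068017/864000 126769/32400
  1517071/432000 21536/5625 3725267/864000
  41573/10800 616357/144000 195067/43200

Answer: 3068017/864000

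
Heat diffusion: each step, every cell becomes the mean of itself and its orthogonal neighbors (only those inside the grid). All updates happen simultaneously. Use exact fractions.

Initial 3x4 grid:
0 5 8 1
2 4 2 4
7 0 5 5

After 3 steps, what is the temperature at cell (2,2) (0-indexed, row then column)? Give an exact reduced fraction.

Answer: 12791/3600

Derivation:
Step 1: cell (2,2) = 3
Step 2: cell (2,2) = 61/15
Step 3: cell (2,2) = 12791/3600
Full grid after step 3:
  3373/1080 26297/7200 26657/7200 8801/2160
  47629/14400 9853/3000 7877/2000 4477/1200
  749/240 539/150 12791/3600 2119/540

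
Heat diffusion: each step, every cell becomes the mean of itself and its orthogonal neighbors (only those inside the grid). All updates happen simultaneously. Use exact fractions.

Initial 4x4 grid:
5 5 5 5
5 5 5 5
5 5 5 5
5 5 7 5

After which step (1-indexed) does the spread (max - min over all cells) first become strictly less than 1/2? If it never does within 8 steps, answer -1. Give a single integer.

Step 1: max=17/3, min=5, spread=2/3
Step 2: max=331/60, min=5, spread=31/60
Step 3: max=2911/540, min=5, spread=211/540
  -> spread < 1/2 first at step 3
Step 4: max=286843/54000, min=5, spread=16843/54000
Step 5: max=2568643/486000, min=22579/4500, spread=130111/486000
Step 6: max=76542367/14580000, min=1357159/270000, spread=3255781/14580000
Step 7: max=2287353691/437400000, min=1361107/270000, spread=82360351/437400000
Step 8: max=68361316891/13122000000, min=245506441/48600000, spread=2074577821/13122000000

Answer: 3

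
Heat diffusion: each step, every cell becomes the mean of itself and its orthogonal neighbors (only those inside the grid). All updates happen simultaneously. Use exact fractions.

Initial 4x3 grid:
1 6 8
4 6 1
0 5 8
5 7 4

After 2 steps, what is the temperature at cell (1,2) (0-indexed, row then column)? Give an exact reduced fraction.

Step 1: cell (1,2) = 23/4
Step 2: cell (1,2) = 393/80
Full grid after step 2:
  35/9 1099/240 16/3
  859/240 467/100 393/80
  309/80 457/100 1307/240
  17/4 1247/240 193/36

Answer: 393/80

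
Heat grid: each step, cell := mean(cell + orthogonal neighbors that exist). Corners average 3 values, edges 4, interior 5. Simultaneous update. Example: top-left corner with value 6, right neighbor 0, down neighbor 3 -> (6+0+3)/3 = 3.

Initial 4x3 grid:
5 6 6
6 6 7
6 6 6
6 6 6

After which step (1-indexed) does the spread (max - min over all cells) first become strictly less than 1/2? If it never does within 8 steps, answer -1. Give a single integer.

Answer: 3

Derivation:
Step 1: max=19/3, min=17/3, spread=2/3
Step 2: max=751/120, min=103/18, spread=193/360
Step 3: max=7367/1200, min=6341/1080, spread=2893/10800
  -> spread < 1/2 first at step 3
Step 4: max=329741/54000, min=765179/129600, spread=130997/648000
Step 5: max=13137031/2160000, min=46263511/7776000, spread=5149003/38880000
Step 6: max=117876461/19440000, min=2783791889/466560000, spread=1809727/18662400
Step 7: max=11768234809/1944000000, min=167509046251/27993600000, spread=9767674993/139968000000
Step 8: max=105806352929/17496000000, min=10065617055809/1679616000000, spread=734342603/13436928000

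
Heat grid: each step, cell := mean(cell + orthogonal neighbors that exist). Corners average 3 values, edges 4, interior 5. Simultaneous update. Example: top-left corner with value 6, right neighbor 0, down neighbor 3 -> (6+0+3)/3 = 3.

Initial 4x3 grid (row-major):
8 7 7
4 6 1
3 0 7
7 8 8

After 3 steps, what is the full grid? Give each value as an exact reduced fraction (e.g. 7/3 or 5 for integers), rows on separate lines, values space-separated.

After step 1:
  19/3 7 5
  21/4 18/5 21/4
  7/2 24/5 4
  6 23/4 23/3
After step 2:
  223/36 329/60 23/4
  1121/240 259/50 357/80
  391/80 433/100 1303/240
  61/12 1453/240 209/36
After step 3:
  11771/2160 20347/3600 3767/720
  37679/7200 3619/750 12493/2400
  11383/2400 31057/6000 36049/7200
  641/120 76583/14400 778/135

Answer: 11771/2160 20347/3600 3767/720
37679/7200 3619/750 12493/2400
11383/2400 31057/6000 36049/7200
641/120 76583/14400 778/135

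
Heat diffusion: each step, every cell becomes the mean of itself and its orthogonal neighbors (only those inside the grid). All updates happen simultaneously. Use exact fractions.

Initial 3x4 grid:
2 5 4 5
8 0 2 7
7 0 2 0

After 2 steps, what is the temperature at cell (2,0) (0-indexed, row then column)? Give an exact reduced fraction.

Answer: 23/6

Derivation:
Step 1: cell (2,0) = 5
Step 2: cell (2,0) = 23/6
Full grid after step 2:
  4 59/16 181/48 77/18
  69/16 61/20 29/10 89/24
  23/6 45/16 37/16 5/2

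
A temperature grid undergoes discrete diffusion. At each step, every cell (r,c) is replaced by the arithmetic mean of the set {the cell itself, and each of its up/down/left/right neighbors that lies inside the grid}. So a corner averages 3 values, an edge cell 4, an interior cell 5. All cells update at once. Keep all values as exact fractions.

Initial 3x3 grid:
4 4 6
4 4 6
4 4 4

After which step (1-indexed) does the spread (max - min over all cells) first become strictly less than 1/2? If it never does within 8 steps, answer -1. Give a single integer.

Step 1: max=16/3, min=4, spread=4/3
Step 2: max=89/18, min=4, spread=17/18
Step 3: max=5167/1080, min=371/90, spread=143/216
Step 4: max=301949/64800, min=5663/1350, spread=1205/2592
  -> spread < 1/2 first at step 4
Step 5: max=17851303/3888000, min=153541/36000, spread=10151/31104
Step 6: max=1058789141/233280000, min=41889209/9720000, spread=85517/373248
Step 7: max=63059590927/13996800000, min=5067353671/1166400000, spread=720431/4478976
Step 8: max=3762846194669/839808000000, min=12736161863/2916000000, spread=6069221/53747712

Answer: 4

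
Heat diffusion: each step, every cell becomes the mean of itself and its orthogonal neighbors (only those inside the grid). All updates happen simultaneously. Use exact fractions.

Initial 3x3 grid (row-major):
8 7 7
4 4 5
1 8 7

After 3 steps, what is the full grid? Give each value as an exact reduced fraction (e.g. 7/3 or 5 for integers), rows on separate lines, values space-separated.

After step 1:
  19/3 13/2 19/3
  17/4 28/5 23/4
  13/3 5 20/3
After step 2:
  205/36 743/120 223/36
  1231/240 271/50 487/80
  163/36 27/5 209/36
After step 3:
  12251/2160 42301/7200 13301/2160
  74777/14400 16937/3000 9403/1600
  10841/2160 3173/600 12451/2160

Answer: 12251/2160 42301/7200 13301/2160
74777/14400 16937/3000 9403/1600
10841/2160 3173/600 12451/2160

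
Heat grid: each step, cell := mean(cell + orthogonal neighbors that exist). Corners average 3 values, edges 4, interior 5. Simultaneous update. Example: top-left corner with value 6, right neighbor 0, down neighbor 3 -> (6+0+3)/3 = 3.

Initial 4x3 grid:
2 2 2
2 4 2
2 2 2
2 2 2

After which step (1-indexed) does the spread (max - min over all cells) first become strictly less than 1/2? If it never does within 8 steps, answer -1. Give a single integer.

Answer: 2

Derivation:
Step 1: max=5/2, min=2, spread=1/2
Step 2: max=123/50, min=2, spread=23/50
  -> spread < 1/2 first at step 2
Step 3: max=5611/2400, min=413/200, spread=131/480
Step 4: max=49751/21600, min=7591/3600, spread=841/4320
Step 5: max=19822051/8640000, min=1533373/720000, spread=56863/345600
Step 6: max=177054341/77760000, min=13949543/6480000, spread=386393/3110400
Step 7: max=70601723131/31104000000, min=5604358813/2592000000, spread=26795339/248832000
Step 8: max=4216295714129/1866240000000, min=338126149667/155520000000, spread=254051069/2985984000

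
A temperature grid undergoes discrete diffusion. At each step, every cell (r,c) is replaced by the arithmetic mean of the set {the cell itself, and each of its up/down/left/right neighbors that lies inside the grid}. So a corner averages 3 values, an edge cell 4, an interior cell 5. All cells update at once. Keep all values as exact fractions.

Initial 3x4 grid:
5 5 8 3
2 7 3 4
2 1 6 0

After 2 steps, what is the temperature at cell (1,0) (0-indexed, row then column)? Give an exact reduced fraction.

Step 1: cell (1,0) = 4
Step 2: cell (1,0) = 199/60
Full grid after step 2:
  19/4 93/20 27/5 49/12
  199/60 469/100 379/100 493/120
  29/9 353/120 463/120 25/9

Answer: 199/60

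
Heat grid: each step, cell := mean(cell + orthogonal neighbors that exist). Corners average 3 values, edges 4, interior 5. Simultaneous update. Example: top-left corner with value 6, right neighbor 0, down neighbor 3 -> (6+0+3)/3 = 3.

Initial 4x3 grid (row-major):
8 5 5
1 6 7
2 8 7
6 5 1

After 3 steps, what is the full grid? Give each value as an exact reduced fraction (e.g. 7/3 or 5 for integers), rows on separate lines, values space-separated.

After step 1:
  14/3 6 17/3
  17/4 27/5 25/4
  17/4 28/5 23/4
  13/3 5 13/3
After step 2:
  179/36 163/30 215/36
  557/120 11/2 173/30
  553/120 26/5 329/60
  163/36 289/60 181/36
After step 3:
  5417/1080 1969/360 3091/540
  355/72 637/120 409/72
  427/90 3073/600 1933/360
  5023/1080 3523/720 2759/540

Answer: 5417/1080 1969/360 3091/540
355/72 637/120 409/72
427/90 3073/600 1933/360
5023/1080 3523/720 2759/540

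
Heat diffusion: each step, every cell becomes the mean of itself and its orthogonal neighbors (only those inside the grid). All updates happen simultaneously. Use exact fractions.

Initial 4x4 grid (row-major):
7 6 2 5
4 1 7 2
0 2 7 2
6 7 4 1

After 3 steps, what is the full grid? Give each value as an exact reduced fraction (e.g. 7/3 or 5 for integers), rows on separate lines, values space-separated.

After step 1:
  17/3 4 5 3
  3 4 19/5 4
  3 17/5 22/5 3
  13/3 19/4 19/4 7/3
After step 2:
  38/9 14/3 79/20 4
  47/12 91/25 106/25 69/20
  103/30 391/100 387/100 103/30
  145/36 517/120 487/120 121/36
After step 3:
  461/108 14831/3600 5057/1200 19/5
  13691/3600 1528/375 383/100 4537/1200
  13759/3600 11497/3000 11707/3000 12703/3600
  4237/1080 7337/1800 7019/1800 3907/1080

Answer: 461/108 14831/3600 5057/1200 19/5
13691/3600 1528/375 383/100 4537/1200
13759/3600 11497/3000 11707/3000 12703/3600
4237/1080 7337/1800 7019/1800 3907/1080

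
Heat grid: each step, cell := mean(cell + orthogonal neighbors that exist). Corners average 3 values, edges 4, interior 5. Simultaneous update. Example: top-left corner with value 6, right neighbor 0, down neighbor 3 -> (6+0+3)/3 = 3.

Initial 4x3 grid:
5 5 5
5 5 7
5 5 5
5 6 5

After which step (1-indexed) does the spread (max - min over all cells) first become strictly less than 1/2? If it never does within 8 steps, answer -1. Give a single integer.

Answer: 3

Derivation:
Step 1: max=17/3, min=5, spread=2/3
Step 2: max=331/60, min=5, spread=31/60
Step 3: max=2911/540, min=767/150, spread=749/2700
  -> spread < 1/2 first at step 3
Step 4: max=289243/54000, min=13909/2700, spread=11063/54000
Step 5: max=17254927/3240000, min=700573/135000, spread=17647/129600
Step 6: max=1031356793/194400000, min=50628029/9720000, spread=18796213/194400000
Step 7: max=61762760887/11664000000, min=1523527393/291600000, spread=273888389/3888000000
Step 8: max=8877992556127/1679616000000, min=20349289511/3888000000, spread=696795899/13436928000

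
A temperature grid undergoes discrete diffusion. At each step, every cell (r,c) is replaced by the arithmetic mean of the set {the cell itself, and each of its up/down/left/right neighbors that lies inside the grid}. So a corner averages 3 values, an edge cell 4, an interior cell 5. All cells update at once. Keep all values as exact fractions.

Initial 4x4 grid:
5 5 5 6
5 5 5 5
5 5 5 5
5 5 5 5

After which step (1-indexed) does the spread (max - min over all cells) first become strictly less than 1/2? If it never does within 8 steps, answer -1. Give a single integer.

Answer: 1

Derivation:
Step 1: max=16/3, min=5, spread=1/3
  -> spread < 1/2 first at step 1
Step 2: max=95/18, min=5, spread=5/18
Step 3: max=1121/216, min=5, spread=41/216
Step 4: max=33443/6480, min=5, spread=1043/6480
Step 5: max=997553/194400, min=5, spread=25553/194400
Step 6: max=29831459/5832000, min=90079/18000, spread=645863/5832000
Step 7: max=892441691/174960000, min=600971/120000, spread=16225973/174960000
Step 8: max=26721477983/5248800000, min=270701/54000, spread=409340783/5248800000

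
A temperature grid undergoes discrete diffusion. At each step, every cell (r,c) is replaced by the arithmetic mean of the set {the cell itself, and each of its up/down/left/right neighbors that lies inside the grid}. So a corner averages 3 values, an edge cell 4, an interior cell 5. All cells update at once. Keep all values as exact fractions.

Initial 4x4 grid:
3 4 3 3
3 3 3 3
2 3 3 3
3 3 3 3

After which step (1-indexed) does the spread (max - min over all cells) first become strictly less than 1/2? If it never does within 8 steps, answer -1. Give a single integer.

Step 1: max=10/3, min=8/3, spread=2/3
Step 2: max=391/120, min=329/120, spread=31/60
Step 3: max=3767/1200, min=3029/1080, spread=3613/10800
  -> spread < 1/2 first at step 3
Step 4: max=336151/108000, min=18547/6480, spread=81103/324000
Step 5: max=3332897/1080000, min=2800109/972000, spread=1994983/9720000
Step 6: max=29813587/9720000, min=16960987/5832000, spread=2317913/14580000
Step 7: max=2972803277/972000000, min=2557240469/874800000, spread=1182824803/8748000000
Step 8: max=26688999067/8748000000, min=15422790307/5248800000, spread=1476522833/13122000000

Answer: 3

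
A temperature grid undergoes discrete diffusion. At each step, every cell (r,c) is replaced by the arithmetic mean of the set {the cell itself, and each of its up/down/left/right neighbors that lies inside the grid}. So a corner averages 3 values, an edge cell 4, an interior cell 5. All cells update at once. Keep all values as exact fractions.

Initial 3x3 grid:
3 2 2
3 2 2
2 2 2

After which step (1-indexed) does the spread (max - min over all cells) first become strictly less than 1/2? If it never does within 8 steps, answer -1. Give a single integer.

Answer: 2

Derivation:
Step 1: max=8/3, min=2, spread=2/3
Step 2: max=89/36, min=2, spread=17/36
  -> spread < 1/2 first at step 2
Step 3: max=5167/2160, min=371/180, spread=143/432
Step 4: max=301949/129600, min=5663/2700, spread=1205/5184
Step 5: max=17851303/7776000, min=153541/72000, spread=10151/62208
Step 6: max=1058789141/466560000, min=41889209/19440000, spread=85517/746496
Step 7: max=63059590927/27993600000, min=5067353671/2332800000, spread=720431/8957952
Step 8: max=3762846194669/1679616000000, min=12736161863/5832000000, spread=6069221/107495424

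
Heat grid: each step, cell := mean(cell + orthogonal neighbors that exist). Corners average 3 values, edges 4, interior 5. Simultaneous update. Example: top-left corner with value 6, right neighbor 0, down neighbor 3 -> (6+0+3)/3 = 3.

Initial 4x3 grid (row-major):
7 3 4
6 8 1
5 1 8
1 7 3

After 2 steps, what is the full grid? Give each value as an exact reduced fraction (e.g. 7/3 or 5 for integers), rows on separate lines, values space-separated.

After step 1:
  16/3 11/2 8/3
  13/2 19/5 21/4
  13/4 29/5 13/4
  13/3 3 6
After step 2:
  52/9 173/40 161/36
  1133/240 537/100 449/120
  1193/240 191/50 203/40
  127/36 287/60 49/12

Answer: 52/9 173/40 161/36
1133/240 537/100 449/120
1193/240 191/50 203/40
127/36 287/60 49/12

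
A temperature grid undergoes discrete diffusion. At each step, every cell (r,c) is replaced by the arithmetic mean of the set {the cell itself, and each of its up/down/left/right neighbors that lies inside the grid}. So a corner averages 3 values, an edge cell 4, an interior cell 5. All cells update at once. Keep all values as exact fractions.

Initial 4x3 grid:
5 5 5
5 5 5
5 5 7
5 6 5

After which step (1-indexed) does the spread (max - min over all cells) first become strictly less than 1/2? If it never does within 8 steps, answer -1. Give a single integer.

Step 1: max=6, min=5, spread=1
Step 2: max=113/20, min=5, spread=13/20
Step 3: max=4027/720, min=5, spread=427/720
Step 4: max=78863/14400, min=507/100, spread=1171/2880
  -> spread < 1/2 first at step 4
Step 5: max=14114111/2592000, min=91649/18000, spread=183331/518400
Step 6: max=839438189/155520000, min=5541431/1080000, spread=331777/1244160
Step 7: max=5570933039/1036800000, min=6955423/1350000, spread=9166727/41472000
Step 8: max=2994617178709/559872000000, min=20119430761/3888000000, spread=779353193/4478976000

Answer: 4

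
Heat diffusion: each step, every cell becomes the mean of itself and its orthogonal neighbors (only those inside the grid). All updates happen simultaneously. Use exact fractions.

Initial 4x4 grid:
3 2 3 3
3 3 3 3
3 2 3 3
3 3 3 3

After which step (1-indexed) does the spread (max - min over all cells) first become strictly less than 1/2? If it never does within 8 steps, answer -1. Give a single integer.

Step 1: max=3, min=13/5, spread=2/5
  -> spread < 1/2 first at step 1
Step 2: max=3, min=323/120, spread=37/120
Step 3: max=1187/400, min=5941/2160, spread=293/1350
Step 4: max=21209/7200, min=120341/43200, spread=6913/43200
Step 5: max=116999/40000, min=1083833/388800, spread=333733/2430000
Step 6: max=18897617/6480000, min=163566991/58320000, spread=3255781/29160000
Step 7: max=564623267/194400000, min=4916888701/1749600000, spread=82360351/874800000
Step 8: max=16905348089/5832000000, min=147998977159/52488000000, spread=2074577821/26244000000

Answer: 1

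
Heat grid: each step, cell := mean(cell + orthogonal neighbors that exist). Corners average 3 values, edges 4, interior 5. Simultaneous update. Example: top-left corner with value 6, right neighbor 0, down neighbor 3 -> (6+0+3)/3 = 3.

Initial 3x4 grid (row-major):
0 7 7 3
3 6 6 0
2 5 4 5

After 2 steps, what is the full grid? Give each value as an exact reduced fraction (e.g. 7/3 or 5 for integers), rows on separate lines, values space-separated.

After step 1:
  10/3 5 23/4 10/3
  11/4 27/5 23/5 7/2
  10/3 17/4 5 3
After step 2:
  133/36 1169/240 1121/240 151/36
  889/240 22/5 97/20 433/120
  31/9 1079/240 337/80 23/6

Answer: 133/36 1169/240 1121/240 151/36
889/240 22/5 97/20 433/120
31/9 1079/240 337/80 23/6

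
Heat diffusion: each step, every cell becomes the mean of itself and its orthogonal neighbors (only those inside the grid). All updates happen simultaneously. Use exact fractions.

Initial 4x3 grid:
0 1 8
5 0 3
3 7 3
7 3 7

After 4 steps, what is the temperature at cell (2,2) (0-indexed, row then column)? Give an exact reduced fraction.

Step 1: cell (2,2) = 5
Step 2: cell (2,2) = 481/120
Step 3: cell (2,2) = 7931/1800
Step 4: cell (2,2) = 27619/6750
Full grid after step 4:
  121321/43200 884429/288000 5123/1600
  30017/9000 132997/40000 16571/4500
  52613/13500 375587/90000 27619/6750
  73211/16200 60133/13500 37243/8100

Answer: 27619/6750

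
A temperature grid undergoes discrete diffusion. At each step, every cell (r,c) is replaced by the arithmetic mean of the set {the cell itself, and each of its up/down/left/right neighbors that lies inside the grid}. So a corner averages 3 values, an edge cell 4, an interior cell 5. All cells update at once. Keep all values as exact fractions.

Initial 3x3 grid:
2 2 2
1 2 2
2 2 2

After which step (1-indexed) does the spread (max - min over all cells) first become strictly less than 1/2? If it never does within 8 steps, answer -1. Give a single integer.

Answer: 1

Derivation:
Step 1: max=2, min=5/3, spread=1/3
  -> spread < 1/2 first at step 1
Step 2: max=2, min=413/240, spread=67/240
Step 3: max=393/200, min=3883/2160, spread=1807/10800
Step 4: max=10439/5400, min=1570037/864000, spread=33401/288000
Step 5: max=1036609/540000, min=14322067/7776000, spread=3025513/38880000
Step 6: max=54844051/28800000, min=5755873133/3110400000, spread=53531/995328
Step 7: max=14760883949/7776000000, min=347215074151/186624000000, spread=450953/11943936
Step 8: max=1765231389481/933120000000, min=20885976439397/11197440000000, spread=3799043/143327232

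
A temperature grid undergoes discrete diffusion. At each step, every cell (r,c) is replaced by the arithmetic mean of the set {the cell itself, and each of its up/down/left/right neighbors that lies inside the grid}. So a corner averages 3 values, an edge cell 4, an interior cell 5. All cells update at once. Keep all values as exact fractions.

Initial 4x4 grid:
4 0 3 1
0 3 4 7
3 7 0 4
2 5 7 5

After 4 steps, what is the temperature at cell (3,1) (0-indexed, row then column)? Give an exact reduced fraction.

Step 1: cell (3,1) = 21/4
Step 2: cell (3,1) = 493/120
Step 3: cell (3,1) = 14929/3600
Step 4: cell (3,1) = 85139/21600
Full grid after step 4:
  39977/16200 285811/108000 326579/108000 106673/32400
  299731/108000 13559/4500 305081/90000 97991/27000
  71387/21600 16217/4500 351457/90000 13922/3375
  60137/16200 85139/21600 462799/108000 141457/32400

Answer: 85139/21600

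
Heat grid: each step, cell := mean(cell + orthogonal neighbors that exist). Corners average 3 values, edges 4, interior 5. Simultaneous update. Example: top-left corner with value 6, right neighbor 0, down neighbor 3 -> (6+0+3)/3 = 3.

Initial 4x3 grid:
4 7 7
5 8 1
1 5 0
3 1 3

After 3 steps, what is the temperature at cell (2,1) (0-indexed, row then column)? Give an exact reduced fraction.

Answer: 6437/2000

Derivation:
Step 1: cell (2,1) = 3
Step 2: cell (2,1) = 339/100
Step 3: cell (2,1) = 6437/2000
Full grid after step 3:
  5611/1080 37367/7200 1183/240
  1006/225 26741/6000 3313/800
  12521/3600 6437/2000 22217/7200
  293/108 3167/1200 1021/432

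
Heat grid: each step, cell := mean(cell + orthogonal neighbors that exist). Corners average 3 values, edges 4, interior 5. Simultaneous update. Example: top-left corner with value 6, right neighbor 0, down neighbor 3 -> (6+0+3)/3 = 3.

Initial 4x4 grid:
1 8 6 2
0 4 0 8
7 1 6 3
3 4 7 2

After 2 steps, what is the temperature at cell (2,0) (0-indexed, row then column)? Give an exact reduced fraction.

Step 1: cell (2,0) = 11/4
Step 2: cell (2,0) = 889/240
Full grid after step 2:
  43/12 287/80 1133/240 151/36
  227/80 391/100 361/100 68/15
  889/240 169/50 221/50 77/20
  67/18 527/120 159/40 9/2

Answer: 889/240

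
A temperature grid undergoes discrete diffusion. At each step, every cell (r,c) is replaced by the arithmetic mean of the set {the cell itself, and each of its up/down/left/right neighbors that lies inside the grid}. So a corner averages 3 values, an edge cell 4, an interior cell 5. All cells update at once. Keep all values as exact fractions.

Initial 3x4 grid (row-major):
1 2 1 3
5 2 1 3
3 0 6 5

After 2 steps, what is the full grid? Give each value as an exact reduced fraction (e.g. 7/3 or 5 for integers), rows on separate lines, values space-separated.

Answer: 83/36 95/48 491/240 85/36
121/48 58/25 247/100 63/20
49/18 125/48 781/240 32/9

Derivation:
After step 1:
  8/3 3/2 7/4 7/3
  11/4 2 13/5 3
  8/3 11/4 3 14/3
After step 2:
  83/36 95/48 491/240 85/36
  121/48 58/25 247/100 63/20
  49/18 125/48 781/240 32/9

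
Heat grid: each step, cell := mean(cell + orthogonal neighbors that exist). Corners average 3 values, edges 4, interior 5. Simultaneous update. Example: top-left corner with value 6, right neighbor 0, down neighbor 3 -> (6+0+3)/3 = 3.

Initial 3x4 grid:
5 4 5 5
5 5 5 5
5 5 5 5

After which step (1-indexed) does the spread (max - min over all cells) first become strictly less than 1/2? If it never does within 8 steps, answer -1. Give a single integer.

Answer: 1

Derivation:
Step 1: max=5, min=14/3, spread=1/3
  -> spread < 1/2 first at step 1
Step 2: max=5, min=569/120, spread=31/120
Step 3: max=5, min=5189/1080, spread=211/1080
Step 4: max=8953/1800, min=523103/108000, spread=14077/108000
Step 5: max=536317/108000, min=4719593/972000, spread=5363/48600
Step 6: max=297131/60000, min=142059191/29160000, spread=93859/1166400
Step 7: max=480663533/97200000, min=8537725519/1749600000, spread=4568723/69984000
Step 8: max=14398381111/2916000000, min=513099564371/104976000000, spread=8387449/167961600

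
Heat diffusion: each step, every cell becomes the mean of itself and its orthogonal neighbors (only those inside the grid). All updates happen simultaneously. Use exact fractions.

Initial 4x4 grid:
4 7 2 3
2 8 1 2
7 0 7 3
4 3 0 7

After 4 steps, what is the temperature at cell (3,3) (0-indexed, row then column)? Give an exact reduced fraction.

Answer: 14537/4050

Derivation:
Step 1: cell (3,3) = 10/3
Step 2: cell (3,3) = 37/9
Step 3: cell (3,3) = 1823/540
Step 4: cell (3,3) = 14537/4050
Full grid after step 4:
  8968/2025 429721/108000 396553/108000 103939/32400
  445771/108000 23083/5625 310057/90000 92197/27000
  439043/108000 327167/90000 1661/450 89911/27000
  118229/32400 25283/6750 23059/6750 14537/4050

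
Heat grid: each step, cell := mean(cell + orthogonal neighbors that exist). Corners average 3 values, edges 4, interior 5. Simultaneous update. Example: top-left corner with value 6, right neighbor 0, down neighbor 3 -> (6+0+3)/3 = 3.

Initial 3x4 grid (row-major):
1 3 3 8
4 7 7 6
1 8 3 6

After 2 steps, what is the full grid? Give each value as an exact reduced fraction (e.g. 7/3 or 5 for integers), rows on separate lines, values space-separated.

Answer: 113/36 1033/240 1177/240 53/9
321/80 9/2 29/5 1357/240
37/9 1253/240 419/80 71/12

Derivation:
After step 1:
  8/3 7/2 21/4 17/3
  13/4 29/5 26/5 27/4
  13/3 19/4 6 5
After step 2:
  113/36 1033/240 1177/240 53/9
  321/80 9/2 29/5 1357/240
  37/9 1253/240 419/80 71/12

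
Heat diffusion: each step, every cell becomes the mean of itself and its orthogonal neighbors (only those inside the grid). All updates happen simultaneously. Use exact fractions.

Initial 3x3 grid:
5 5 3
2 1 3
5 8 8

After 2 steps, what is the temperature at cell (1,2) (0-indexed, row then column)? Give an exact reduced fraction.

Answer: 351/80

Derivation:
Step 1: cell (1,2) = 15/4
Step 2: cell (1,2) = 351/80
Full grid after step 2:
  43/12 449/120 131/36
  321/80 99/25 351/80
  55/12 619/120 187/36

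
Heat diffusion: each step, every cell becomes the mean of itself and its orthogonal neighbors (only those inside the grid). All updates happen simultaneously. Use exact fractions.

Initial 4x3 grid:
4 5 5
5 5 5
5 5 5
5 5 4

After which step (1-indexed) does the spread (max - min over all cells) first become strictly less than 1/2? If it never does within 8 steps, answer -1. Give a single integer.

Answer: 1

Derivation:
Step 1: max=5, min=14/3, spread=1/3
  -> spread < 1/2 first at step 1
Step 2: max=79/16, min=85/18, spread=31/144
Step 3: max=353/72, min=1039/216, spread=5/54
Step 4: max=7819/1600, min=125383/25920, spread=803/16200
Step 5: max=2528729/518400, min=7549787/1555200, spread=91/3888
Step 6: max=63164119/12960000, min=453676933/93312000, spread=5523619/466560000
Step 7: max=3030598583/622080000, min=27242587247/5598720000, spread=205/34992
Step 8: max=545387765791/111974400000, min=1635179097373/335923200000, spread=4921/1679616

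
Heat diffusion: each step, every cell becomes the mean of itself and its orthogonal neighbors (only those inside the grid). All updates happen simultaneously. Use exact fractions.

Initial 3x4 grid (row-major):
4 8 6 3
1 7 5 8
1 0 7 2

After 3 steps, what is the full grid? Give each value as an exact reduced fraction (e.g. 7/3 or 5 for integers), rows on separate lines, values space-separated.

After step 1:
  13/3 25/4 11/2 17/3
  13/4 21/5 33/5 9/2
  2/3 15/4 7/2 17/3
After step 2:
  83/18 1217/240 1441/240 47/9
  249/80 481/100 243/50 673/120
  23/9 727/240 1171/240 41/9
After step 3:
  2303/540 36893/7200 38083/7200 12121/2160
  18107/4800 8353/2000 15697/3000 36443/7200
  3131/1080 27493/7200 31183/7200 10831/2160

Answer: 2303/540 36893/7200 38083/7200 12121/2160
18107/4800 8353/2000 15697/3000 36443/7200
3131/1080 27493/7200 31183/7200 10831/2160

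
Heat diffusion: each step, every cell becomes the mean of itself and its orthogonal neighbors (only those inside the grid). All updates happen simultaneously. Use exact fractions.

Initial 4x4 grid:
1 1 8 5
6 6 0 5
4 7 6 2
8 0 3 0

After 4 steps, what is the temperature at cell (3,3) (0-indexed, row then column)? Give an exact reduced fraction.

Step 1: cell (3,3) = 5/3
Step 2: cell (3,3) = 43/18
Step 3: cell (3,3) = 1489/540
Step 4: cell (3,3) = 50383/16200
Full grid after step 4:
  65539/16200 216391/54000 74807/18000 87847/21600
  56899/13500 187843/45000 78943/20000 281993/72000
  3979/900 82889/20000 167539/45000 145679/43200
  95329/21600 57967/14400 147893/43200 50383/16200

Answer: 50383/16200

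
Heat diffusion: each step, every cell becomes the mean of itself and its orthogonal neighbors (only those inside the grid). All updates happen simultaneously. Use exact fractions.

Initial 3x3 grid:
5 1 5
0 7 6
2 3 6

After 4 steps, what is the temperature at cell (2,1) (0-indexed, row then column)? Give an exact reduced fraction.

Step 1: cell (2,1) = 9/2
Step 2: cell (2,1) = 437/120
Step 3: cell (2,1) = 29539/7200
Step 4: cell (2,1) = 1672733/432000
Full grid after step 4:
  37979/10800 547411/144000 93983/21600
  1453733/432000 719821/180000 19423/4500
  115187/32400 1672733/432000 31961/7200

Answer: 1672733/432000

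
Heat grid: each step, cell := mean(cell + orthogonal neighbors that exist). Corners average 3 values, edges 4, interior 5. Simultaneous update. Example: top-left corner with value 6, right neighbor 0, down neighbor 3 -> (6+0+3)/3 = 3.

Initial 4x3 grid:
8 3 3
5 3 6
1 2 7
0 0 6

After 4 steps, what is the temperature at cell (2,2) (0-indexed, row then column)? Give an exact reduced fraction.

Step 1: cell (2,2) = 21/4
Step 2: cell (2,2) = 127/30
Step 3: cell (2,2) = 14107/3600
Step 4: cell (2,2) = 49973/13500
Full grid after step 4:
  528913/129600 3648107/864000 20669/4800
  786113/216000 1392043/360000 2059/500
  623693/216000 590659/180000 49973/13500
  159539/64800 613363/216000 6802/2025

Answer: 49973/13500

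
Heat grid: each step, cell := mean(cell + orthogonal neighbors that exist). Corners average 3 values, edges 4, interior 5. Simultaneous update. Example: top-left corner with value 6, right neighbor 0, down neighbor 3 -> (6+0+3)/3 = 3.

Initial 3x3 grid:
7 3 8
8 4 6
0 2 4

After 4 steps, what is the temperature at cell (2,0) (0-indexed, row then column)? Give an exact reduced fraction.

Step 1: cell (2,0) = 10/3
Step 2: cell (2,0) = 127/36
Step 3: cell (2,0) = 8501/2160
Step 4: cell (2,0) = 536047/129600
Full grid after step 4:
  215549/43200 2201237/432000 82759/16200
  3953849/864000 185057/40000 2042237/432000
  536047/129600 1802737/432000 3863/900

Answer: 536047/129600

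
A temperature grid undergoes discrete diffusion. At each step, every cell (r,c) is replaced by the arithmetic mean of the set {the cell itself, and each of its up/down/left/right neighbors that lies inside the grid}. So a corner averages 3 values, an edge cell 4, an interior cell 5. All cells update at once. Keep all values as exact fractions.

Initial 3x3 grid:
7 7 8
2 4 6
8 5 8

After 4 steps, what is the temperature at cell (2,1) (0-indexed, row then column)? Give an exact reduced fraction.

Step 1: cell (2,1) = 25/4
Step 2: cell (2,1) = 1343/240
Step 3: cell (2,1) = 83941/14400
Step 4: cell (2,1) = 4965527/864000
Full grid after step 4:
  740281/129600 2545201/432000 11123/1800
  4800527/864000 1057837/180000 2620951/432000
  120701/21600 4965527/864000 783181/129600

Answer: 4965527/864000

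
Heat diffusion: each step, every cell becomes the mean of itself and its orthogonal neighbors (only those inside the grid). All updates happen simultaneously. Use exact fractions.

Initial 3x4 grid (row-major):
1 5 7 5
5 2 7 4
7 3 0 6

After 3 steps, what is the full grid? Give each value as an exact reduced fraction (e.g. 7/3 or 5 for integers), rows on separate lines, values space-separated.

After step 1:
  11/3 15/4 6 16/3
  15/4 22/5 4 11/2
  5 3 4 10/3
After step 2:
  67/18 1069/240 229/48 101/18
  1009/240 189/50 239/50 109/24
  47/12 41/10 43/12 77/18
After step 3:
  4457/1080 30109/7200 35309/7200 2149/432
  56243/14400 12791/3000 25747/6000 34579/7200
  2933/720 769/200 15067/3600 893/216

Answer: 4457/1080 30109/7200 35309/7200 2149/432
56243/14400 12791/3000 25747/6000 34579/7200
2933/720 769/200 15067/3600 893/216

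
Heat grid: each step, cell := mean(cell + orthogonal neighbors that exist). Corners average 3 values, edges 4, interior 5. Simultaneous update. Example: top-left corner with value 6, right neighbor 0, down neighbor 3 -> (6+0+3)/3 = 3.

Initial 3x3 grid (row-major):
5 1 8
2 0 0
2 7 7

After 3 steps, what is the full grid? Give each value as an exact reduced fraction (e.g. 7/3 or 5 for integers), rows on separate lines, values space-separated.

After step 1:
  8/3 7/2 3
  9/4 2 15/4
  11/3 4 14/3
After step 2:
  101/36 67/24 41/12
  127/48 31/10 161/48
  119/36 43/12 149/36
After step 3:
  1187/432 4361/1440 51/16
  8537/2880 619/200 10087/2880
  1373/432 2543/720 1595/432

Answer: 1187/432 4361/1440 51/16
8537/2880 619/200 10087/2880
1373/432 2543/720 1595/432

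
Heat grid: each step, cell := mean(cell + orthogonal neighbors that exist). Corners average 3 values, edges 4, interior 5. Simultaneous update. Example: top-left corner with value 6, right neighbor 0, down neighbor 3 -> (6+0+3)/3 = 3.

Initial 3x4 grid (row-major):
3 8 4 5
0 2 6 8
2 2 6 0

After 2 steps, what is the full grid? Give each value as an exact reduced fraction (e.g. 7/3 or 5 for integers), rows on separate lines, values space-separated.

Answer: 29/9 259/60 313/60 97/18
207/80 89/25 114/25 1217/240
73/36 343/120 491/120 155/36

Derivation:
After step 1:
  11/3 17/4 23/4 17/3
  7/4 18/5 26/5 19/4
  4/3 3 7/2 14/3
After step 2:
  29/9 259/60 313/60 97/18
  207/80 89/25 114/25 1217/240
  73/36 343/120 491/120 155/36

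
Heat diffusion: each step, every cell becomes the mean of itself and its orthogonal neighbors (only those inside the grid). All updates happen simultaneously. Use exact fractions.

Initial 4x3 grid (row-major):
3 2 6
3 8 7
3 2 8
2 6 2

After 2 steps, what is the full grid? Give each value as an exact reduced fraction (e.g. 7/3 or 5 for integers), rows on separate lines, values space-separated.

After step 1:
  8/3 19/4 5
  17/4 22/5 29/4
  5/2 27/5 19/4
  11/3 3 16/3
After step 2:
  35/9 1009/240 17/3
  829/240 521/100 107/20
  949/240 401/100 341/60
  55/18 87/20 157/36

Answer: 35/9 1009/240 17/3
829/240 521/100 107/20
949/240 401/100 341/60
55/18 87/20 157/36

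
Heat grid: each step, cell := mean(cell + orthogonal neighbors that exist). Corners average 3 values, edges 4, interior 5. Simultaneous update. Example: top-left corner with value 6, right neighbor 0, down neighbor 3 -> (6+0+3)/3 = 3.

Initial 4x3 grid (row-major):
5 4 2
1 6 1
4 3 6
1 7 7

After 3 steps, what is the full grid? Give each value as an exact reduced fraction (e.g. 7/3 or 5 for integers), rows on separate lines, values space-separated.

Answer: 737/216 52469/14400 1441/432
26837/7200 10553/3000 7103/1800
8659/2400 26161/6000 15551/3600
1003/240 31777/7200 5471/1080

Derivation:
After step 1:
  10/3 17/4 7/3
  4 3 15/4
  9/4 26/5 17/4
  4 9/2 20/3
After step 2:
  139/36 155/48 31/9
  151/48 101/25 10/3
  309/80 96/25 149/30
  43/12 611/120 185/36
After step 3:
  737/216 52469/14400 1441/432
  26837/7200 10553/3000 7103/1800
  8659/2400 26161/6000 15551/3600
  1003/240 31777/7200 5471/1080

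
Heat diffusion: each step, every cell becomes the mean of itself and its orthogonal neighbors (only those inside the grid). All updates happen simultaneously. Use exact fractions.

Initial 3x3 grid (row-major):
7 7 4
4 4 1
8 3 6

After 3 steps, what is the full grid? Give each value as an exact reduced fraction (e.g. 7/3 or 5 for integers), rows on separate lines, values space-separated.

Answer: 419/80 11881/2400 1037/240
25237/4800 27407/6000 61411/14400
889/180 66961/14400 548/135

Derivation:
After step 1:
  6 11/2 4
  23/4 19/5 15/4
  5 21/4 10/3
After step 2:
  23/4 193/40 53/12
  411/80 481/100 893/240
  16/3 1043/240 37/9
After step 3:
  419/80 11881/2400 1037/240
  25237/4800 27407/6000 61411/14400
  889/180 66961/14400 548/135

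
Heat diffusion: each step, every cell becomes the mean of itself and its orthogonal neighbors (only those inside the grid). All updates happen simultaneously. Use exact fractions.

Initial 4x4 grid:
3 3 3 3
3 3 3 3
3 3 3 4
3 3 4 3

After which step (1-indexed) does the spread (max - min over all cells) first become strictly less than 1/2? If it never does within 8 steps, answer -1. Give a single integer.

Step 1: max=11/3, min=3, spread=2/3
Step 2: max=407/120, min=3, spread=47/120
  -> spread < 1/2 first at step 2
Step 3: max=1831/540, min=3, spread=211/540
Step 4: max=53641/16200, min=3, spread=5041/16200
Step 5: max=1596643/486000, min=13579/4500, spread=130111/486000
Step 6: max=47382367/14580000, min=817159/270000, spread=3255781/14580000
Step 7: max=1412553691/437400000, min=821107/270000, spread=82360351/437400000
Step 8: max=42117316891/13122000000, min=148306441/48600000, spread=2074577821/13122000000

Answer: 2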